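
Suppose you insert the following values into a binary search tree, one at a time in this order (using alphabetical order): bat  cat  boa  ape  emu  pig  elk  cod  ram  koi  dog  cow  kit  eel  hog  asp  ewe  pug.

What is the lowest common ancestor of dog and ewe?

Resulting structure (node: left, right):
  bat: L=ape, R=cat
  cat: L=boa, R=emu
  boa: L=–, R=–
  ape: L=–, R=asp
  emu: L=elk, R=pig
  pig: L=koi, R=ram
  elk: L=cod, R=–
  cod: L=–, R=dog
  ram: L=pug, R=–
  koi: L=kit, R=–
  dog: L=cow, R=eel
  cow: L=–, R=–
  kit: L=hog, R=–
  eel: L=–, R=–
  hog: L=ewe, R=–
  asp: L=–, R=–
  ewe: L=–, R=–
  pug: L=–, R=–

Path to dog: bat → cat → emu → elk → cod → dog
Path to ewe: bat → cat → emu → pig → koi → kit → hog → ewe
The paths share a prefix ending at emu, then split left and right.

emu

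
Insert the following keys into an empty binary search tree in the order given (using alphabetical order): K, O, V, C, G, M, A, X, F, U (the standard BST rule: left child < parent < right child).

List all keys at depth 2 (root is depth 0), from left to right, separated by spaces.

A G M V

K: root
O: right child of K (depth 1)
V: right child of O (depth 2)
C: left child of K (depth 1)
G: right child of C (depth 2)
M: left child of O (depth 2)
A: left child of C (depth 2)
X: right child of V (depth 3)
F: left child of G (depth 3)
U: left child of V (depth 3)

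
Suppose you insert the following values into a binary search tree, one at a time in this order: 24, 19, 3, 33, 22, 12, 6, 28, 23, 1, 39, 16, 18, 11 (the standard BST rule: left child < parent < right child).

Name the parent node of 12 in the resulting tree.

Insert 24: tree is empty, so 24 becomes the root.
Insert 19: 19 < 24 → go left. Place as left child of 24.
Insert 3: 3 < 24 → go left; 3 < 19 → go left. Place as left child of 19.
Insert 33: 33 > 24 → go right. Place as right child of 24.
Insert 22: 22 < 24 → go left; 22 > 19 → go right. Place as right child of 19.
Insert 12: 12 < 24 → go left; 12 < 19 → go left; 12 > 3 → go right. Place as right child of 3.
Insert 6: 6 < 24 → go left; 6 < 19 → go left; 6 > 3 → go right; 6 < 12 → go left. Place as left child of 12.
Insert 28: 28 > 24 → go right; 28 < 33 → go left. Place as left child of 33.
Insert 23: 23 < 24 → go left; 23 > 19 → go right; 23 > 22 → go right. Place as right child of 22.
Insert 1: 1 < 24 → go left; 1 < 19 → go left; 1 < 3 → go left. Place as left child of 3.
Insert 39: 39 > 24 → go right; 39 > 33 → go right. Place as right child of 33.
Insert 16: 16 < 24 → go left; 16 < 19 → go left; 16 > 3 → go right; 16 > 12 → go right. Place as right child of 12.
Insert 18: 18 < 24 → go left; 18 < 19 → go left; 18 > 3 → go right; 18 > 12 → go right; 18 > 16 → go right. Place as right child of 16.
Insert 11: 11 < 24 → go left; 11 < 19 → go left; 11 > 3 → go right; 11 < 12 → go left; 11 > 6 → go right. Place as right child of 6.

3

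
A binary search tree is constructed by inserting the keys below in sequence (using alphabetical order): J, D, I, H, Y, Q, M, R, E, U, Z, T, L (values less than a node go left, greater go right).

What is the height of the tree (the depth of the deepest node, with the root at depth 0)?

J: root
D: left child of J (depth 1)
I: right child of D (depth 2)
H: left child of I (depth 3)
Y: right child of J (depth 1)
Q: left child of Y (depth 2)
M: left child of Q (depth 3)
R: right child of Q (depth 3)
E: left child of H (depth 4)
U: right child of R (depth 4)
Z: right child of Y (depth 2)
T: left child of U (depth 5)
L: left child of M (depth 4)

The deepest node is T at depth 5.

5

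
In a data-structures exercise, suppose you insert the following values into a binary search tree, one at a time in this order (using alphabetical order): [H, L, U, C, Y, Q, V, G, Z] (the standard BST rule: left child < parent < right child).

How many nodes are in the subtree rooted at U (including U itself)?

H: root
L: right child of H (depth 1)
U: right child of L (depth 2)
C: left child of H (depth 1)
Y: right child of U (depth 3)
Q: left child of U (depth 3)
V: left child of Y (depth 4)
G: right child of C (depth 2)
Z: right child of Y (depth 4)

Subtree rooted at U contains: U, Q, Y, V, Z — 5 nodes.

5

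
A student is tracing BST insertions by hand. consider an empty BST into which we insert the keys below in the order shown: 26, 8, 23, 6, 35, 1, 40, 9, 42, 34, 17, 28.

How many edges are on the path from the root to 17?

4

26: root
8: left child of 26 (depth 1)
23: right child of 8 (depth 2)
6: left child of 8 (depth 2)
35: right child of 26 (depth 1)
1: left child of 6 (depth 3)
40: right child of 35 (depth 2)
9: left child of 23 (depth 3)
42: right child of 40 (depth 3)
34: left child of 35 (depth 2)
17: right child of 9 (depth 4)
28: left child of 34 (depth 3)

Path to 17: 26 → 8 → 23 → 9 → 17, which is 4 edges.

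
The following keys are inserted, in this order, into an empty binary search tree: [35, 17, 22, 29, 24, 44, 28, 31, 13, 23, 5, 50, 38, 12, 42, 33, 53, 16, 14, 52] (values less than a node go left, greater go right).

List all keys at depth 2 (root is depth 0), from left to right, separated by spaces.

35: root
17: left child of 35 (depth 1)
22: right child of 17 (depth 2)
29: right child of 22 (depth 3)
24: left child of 29 (depth 4)
44: right child of 35 (depth 1)
28: right child of 24 (depth 5)
31: right child of 29 (depth 4)
13: left child of 17 (depth 2)
23: left child of 24 (depth 5)
5: left child of 13 (depth 3)
50: right child of 44 (depth 2)
38: left child of 44 (depth 2)
12: right child of 5 (depth 4)
42: right child of 38 (depth 3)
33: right child of 31 (depth 5)
53: right child of 50 (depth 3)
16: right child of 13 (depth 3)
14: left child of 16 (depth 4)
52: left child of 53 (depth 4)

13 22 38 50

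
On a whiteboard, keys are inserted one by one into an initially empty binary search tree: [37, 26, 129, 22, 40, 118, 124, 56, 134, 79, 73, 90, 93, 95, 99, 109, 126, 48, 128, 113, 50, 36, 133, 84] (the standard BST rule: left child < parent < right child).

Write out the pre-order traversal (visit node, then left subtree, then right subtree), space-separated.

37 26 22 36 129 40 118 56 48 50 79 73 90 84 93 95 99 109 113 124 126 128 134 133

Resulting structure (node: left, right):
  37: L=26, R=129
  26: L=22, R=36
  129: L=40, R=134
  22: L=–, R=–
  40: L=–, R=118
  118: L=56, R=124
  124: L=–, R=126
  56: L=48, R=79
  134: L=133, R=–
  79: L=73, R=90
  73: L=–, R=–
  90: L=84, R=93
  93: L=–, R=95
  95: L=–, R=99
  99: L=–, R=109
  109: L=–, R=113
  126: L=–, R=128
  48: L=–, R=50
  128: L=–, R=–
  113: L=–, R=–
  50: L=–, R=–
  36: L=–, R=–
  133: L=–, R=–
  84: L=–, R=–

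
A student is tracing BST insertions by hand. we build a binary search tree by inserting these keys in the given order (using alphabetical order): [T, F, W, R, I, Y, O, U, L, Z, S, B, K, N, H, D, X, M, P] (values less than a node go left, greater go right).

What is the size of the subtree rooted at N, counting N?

T: root
F: left child of T (depth 1)
W: right child of T (depth 1)
R: right child of F (depth 2)
I: left child of R (depth 3)
Y: right child of W (depth 2)
O: right child of I (depth 4)
U: left child of W (depth 2)
L: left child of O (depth 5)
Z: right child of Y (depth 3)
S: right child of R (depth 3)
B: left child of F (depth 2)
K: left child of L (depth 6)
N: right child of L (depth 6)
H: left child of I (depth 4)
D: right child of B (depth 3)
X: left child of Y (depth 3)
M: left child of N (depth 7)
P: right child of O (depth 5)

Subtree rooted at N contains: N, M — 2 nodes.

2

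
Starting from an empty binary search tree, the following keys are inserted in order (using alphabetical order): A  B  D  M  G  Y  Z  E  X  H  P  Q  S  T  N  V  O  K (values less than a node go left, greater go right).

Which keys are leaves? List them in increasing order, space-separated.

Insert A: tree is empty, so A becomes the root.
Insert B: B > A → go right. Place as right child of A.
Insert D: D > A → go right; D > B → go right. Place as right child of B.
Insert M: M > A → go right; M > B → go right; M > D → go right. Place as right child of D.
Insert G: G > A → go right; G > B → go right; G > D → go right; G < M → go left. Place as left child of M.
Insert Y: Y > A → go right; Y > B → go right; Y > D → go right; Y > M → go right. Place as right child of M.
Insert Z: Z > A → go right; Z > B → go right; Z > D → go right; Z > M → go right; Z > Y → go right. Place as right child of Y.
Insert E: E > A → go right; E > B → go right; E > D → go right; E < M → go left; E < G → go left. Place as left child of G.
Insert X: X > A → go right; X > B → go right; X > D → go right; X > M → go right; X < Y → go left. Place as left child of Y.
Insert H: H > A → go right; H > B → go right; H > D → go right; H < M → go left; H > G → go right. Place as right child of G.
Insert P: P > A → go right; P > B → go right; P > D → go right; P > M → go right; P < Y → go left; P < X → go left. Place as left child of X.
Insert Q: Q > A → go right; Q > B → go right; Q > D → go right; Q > M → go right; Q < Y → go left; Q < X → go left; Q > P → go right. Place as right child of P.
Insert S: S > A → go right; S > B → go right; S > D → go right; S > M → go right; S < Y → go left; S < X → go left; S > P → go right; S > Q → go right. Place as right child of Q.
Insert T: T > A → go right; T > B → go right; T > D → go right; T > M → go right; T < Y → go left; T < X → go left; T > P → go right; T > Q → go right; T > S → go right. Place as right child of S.
Insert N: N > A → go right; N > B → go right; N > D → go right; N > M → go right; N < Y → go left; N < X → go left; N < P → go left. Place as left child of P.
Insert V: V > A → go right; V > B → go right; V > D → go right; V > M → go right; V < Y → go left; V < X → go left; V > P → go right; V > Q → go right; V > S → go right; V > T → go right. Place as right child of T.
Insert O: O > A → go right; O > B → go right; O > D → go right; O > M → go right; O < Y → go left; O < X → go left; O < P → go left; O > N → go right. Place as right child of N.
Insert K: K > A → go right; K > B → go right; K > D → go right; K < M → go left; K > G → go right; K > H → go right. Place as right child of H.

E K O V Z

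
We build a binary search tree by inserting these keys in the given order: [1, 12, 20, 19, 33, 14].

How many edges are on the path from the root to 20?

1: root
12: right child of 1 (depth 1)
20: right child of 12 (depth 2)
19: left child of 20 (depth 3)
33: right child of 20 (depth 3)
14: left child of 19 (depth 4)

Path to 20: 1 → 12 → 20, which is 2 edges.

2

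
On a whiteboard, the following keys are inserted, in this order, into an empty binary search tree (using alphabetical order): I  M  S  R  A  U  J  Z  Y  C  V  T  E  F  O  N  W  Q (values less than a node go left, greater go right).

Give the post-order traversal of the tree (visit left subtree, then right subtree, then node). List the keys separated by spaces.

F E C A J N Q O R T W V Y Z U S M I

Resulting structure (node: left, right):
  I: L=A, R=M
  M: L=J, R=S
  S: L=R, R=U
  R: L=O, R=–
  A: L=–, R=C
  U: L=T, R=Z
  J: L=–, R=–
  Z: L=Y, R=–
  Y: L=V, R=–
  C: L=–, R=E
  V: L=–, R=W
  T: L=–, R=–
  E: L=–, R=F
  F: L=–, R=–
  O: L=N, R=Q
  N: L=–, R=–
  W: L=–, R=–
  Q: L=–, R=–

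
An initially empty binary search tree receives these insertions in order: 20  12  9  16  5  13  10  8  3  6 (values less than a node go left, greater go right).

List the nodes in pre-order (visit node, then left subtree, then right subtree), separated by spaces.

20 12 9 5 3 8 6 10 16 13

Resulting structure (node: left, right):
  20: L=12, R=–
  12: L=9, R=16
  9: L=5, R=10
  16: L=13, R=–
  5: L=3, R=8
  13: L=–, R=–
  10: L=–, R=–
  8: L=6, R=–
  3: L=–, R=–
  6: L=–, R=–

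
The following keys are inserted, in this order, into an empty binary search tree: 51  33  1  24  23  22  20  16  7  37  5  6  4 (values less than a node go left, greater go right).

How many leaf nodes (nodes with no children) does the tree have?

3

51: root
33: left child of 51 (depth 1)
1: left child of 33 (depth 2)
24: right child of 1 (depth 3)
23: left child of 24 (depth 4)
22: left child of 23 (depth 5)
20: left child of 22 (depth 6)
16: left child of 20 (depth 7)
7: left child of 16 (depth 8)
37: right child of 33 (depth 2)
5: left child of 7 (depth 9)
6: right child of 5 (depth 10)
4: left child of 5 (depth 10)

Leaves: 4, 6, 37 — 3 in total.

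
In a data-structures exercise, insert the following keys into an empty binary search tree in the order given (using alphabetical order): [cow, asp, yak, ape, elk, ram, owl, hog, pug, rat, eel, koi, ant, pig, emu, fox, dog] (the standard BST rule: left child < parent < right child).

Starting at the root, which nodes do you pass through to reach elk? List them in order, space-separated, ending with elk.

cow yak elk

Resulting structure (node: left, right):
  cow: L=asp, R=yak
  asp: L=ape, R=–
  yak: L=elk, R=–
  ape: L=ant, R=–
  elk: L=eel, R=ram
  ram: L=owl, R=rat
  owl: L=hog, R=pug
  hog: L=emu, R=koi
  pug: L=pig, R=–
  rat: L=–, R=–
  eel: L=dog, R=–
  koi: L=–, R=–
  ant: L=–, R=–
  pig: L=–, R=–
  emu: L=–, R=fox
  fox: L=–, R=–
  dog: L=–, R=–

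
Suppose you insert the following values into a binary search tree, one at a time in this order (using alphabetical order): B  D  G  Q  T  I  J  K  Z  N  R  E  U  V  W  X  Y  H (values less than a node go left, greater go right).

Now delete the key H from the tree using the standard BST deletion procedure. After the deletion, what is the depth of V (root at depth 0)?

7

B: root
D: right child of B (depth 1)
G: right child of D (depth 2)
Q: right child of G (depth 3)
T: right child of Q (depth 4)
I: left child of Q (depth 4)
J: right child of I (depth 5)
K: right child of J (depth 6)
Z: right child of T (depth 5)
N: right child of K (depth 7)
R: left child of T (depth 5)
E: left child of G (depth 3)
U: left child of Z (depth 6)
V: right child of U (depth 7)
W: right child of V (depth 8)
X: right child of W (depth 9)
Y: right child of X (depth 10)
H: left child of I (depth 5)

Delete H (at most one child — splice it out).
After deletion, path to V: B → D → G → Q → T → Z → U → V.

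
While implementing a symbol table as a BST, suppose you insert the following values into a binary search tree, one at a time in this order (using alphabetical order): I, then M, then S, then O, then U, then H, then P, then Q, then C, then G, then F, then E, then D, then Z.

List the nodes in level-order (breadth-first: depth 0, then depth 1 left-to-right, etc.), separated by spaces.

Resulting structure (node: left, right):
  I: L=H, R=M
  M: L=–, R=S
  S: L=O, R=U
  O: L=–, R=P
  U: L=–, R=Z
  H: L=C, R=–
  P: L=–, R=Q
  Q: L=–, R=–
  C: L=–, R=G
  G: L=F, R=–
  F: L=E, R=–
  E: L=D, R=–
  D: L=–, R=–
  Z: L=–, R=–

I H M C S G O U F P Z E Q D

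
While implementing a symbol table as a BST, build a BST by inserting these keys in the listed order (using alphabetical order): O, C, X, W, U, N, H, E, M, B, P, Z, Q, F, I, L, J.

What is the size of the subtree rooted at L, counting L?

Resulting structure (node: left, right):
  O: L=C, R=X
  C: L=B, R=N
  X: L=W, R=Z
  W: L=U, R=–
  U: L=P, R=–
  N: L=H, R=–
  H: L=E, R=M
  E: L=–, R=F
  M: L=I, R=–
  B: L=–, R=–
  P: L=–, R=Q
  Z: L=–, R=–
  Q: L=–, R=–
  F: L=–, R=–
  I: L=–, R=L
  L: L=J, R=–
  J: L=–, R=–

Subtree rooted at L contains: L, J — 2 nodes.

2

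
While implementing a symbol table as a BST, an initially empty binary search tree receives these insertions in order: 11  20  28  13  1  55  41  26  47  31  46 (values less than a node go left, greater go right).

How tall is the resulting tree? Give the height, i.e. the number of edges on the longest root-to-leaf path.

6

11: root
20: right child of 11 (depth 1)
28: right child of 20 (depth 2)
13: left child of 20 (depth 2)
1: left child of 11 (depth 1)
55: right child of 28 (depth 3)
41: left child of 55 (depth 4)
26: left child of 28 (depth 3)
47: right child of 41 (depth 5)
31: left child of 41 (depth 5)
46: left child of 47 (depth 6)

The deepest node is 46 at depth 6.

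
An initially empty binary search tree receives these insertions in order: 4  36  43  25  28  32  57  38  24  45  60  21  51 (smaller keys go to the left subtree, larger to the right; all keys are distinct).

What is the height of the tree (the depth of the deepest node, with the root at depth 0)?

Insert 4: tree is empty, so 4 becomes the root.
Insert 36: 36 > 4 → go right. Place as right child of 4.
Insert 43: 43 > 4 → go right; 43 > 36 → go right. Place as right child of 36.
Insert 25: 25 > 4 → go right; 25 < 36 → go left. Place as left child of 36.
Insert 28: 28 > 4 → go right; 28 < 36 → go left; 28 > 25 → go right. Place as right child of 25.
Insert 32: 32 > 4 → go right; 32 < 36 → go left; 32 > 25 → go right; 32 > 28 → go right. Place as right child of 28.
Insert 57: 57 > 4 → go right; 57 > 36 → go right; 57 > 43 → go right. Place as right child of 43.
Insert 38: 38 > 4 → go right; 38 > 36 → go right; 38 < 43 → go left. Place as left child of 43.
Insert 24: 24 > 4 → go right; 24 < 36 → go left; 24 < 25 → go left. Place as left child of 25.
Insert 45: 45 > 4 → go right; 45 > 36 → go right; 45 > 43 → go right; 45 < 57 → go left. Place as left child of 57.
Insert 60: 60 > 4 → go right; 60 > 36 → go right; 60 > 43 → go right; 60 > 57 → go right. Place as right child of 57.
Insert 21: 21 > 4 → go right; 21 < 36 → go left; 21 < 25 → go left; 21 < 24 → go left. Place as left child of 24.
Insert 51: 51 > 4 → go right; 51 > 36 → go right; 51 > 43 → go right; 51 < 57 → go left; 51 > 45 → go right. Place as right child of 45.

The deepest node is 51 at depth 5.

5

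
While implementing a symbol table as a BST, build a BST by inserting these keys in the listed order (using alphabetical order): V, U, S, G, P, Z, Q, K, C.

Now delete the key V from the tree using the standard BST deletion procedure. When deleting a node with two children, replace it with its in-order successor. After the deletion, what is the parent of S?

U

V: root
U: left child of V (depth 1)
S: left child of U (depth 2)
G: left child of S (depth 3)
P: right child of G (depth 4)
Z: right child of V (depth 1)
Q: right child of P (depth 5)
K: left child of P (depth 5)
C: left child of G (depth 4)

Delete V (two children — replace with in-order successor).
After deletion, S's parent is U.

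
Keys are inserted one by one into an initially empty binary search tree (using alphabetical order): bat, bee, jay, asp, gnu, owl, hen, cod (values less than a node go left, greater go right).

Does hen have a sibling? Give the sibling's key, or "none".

bat: root
bee: right child of bat (depth 1)
jay: right child of bee (depth 2)
asp: left child of bat (depth 1)
gnu: left child of jay (depth 3)
owl: right child of jay (depth 3)
hen: right child of gnu (depth 4)
cod: left child of gnu (depth 4)

hen's parent is gnu; the other child of gnu is cod.

cod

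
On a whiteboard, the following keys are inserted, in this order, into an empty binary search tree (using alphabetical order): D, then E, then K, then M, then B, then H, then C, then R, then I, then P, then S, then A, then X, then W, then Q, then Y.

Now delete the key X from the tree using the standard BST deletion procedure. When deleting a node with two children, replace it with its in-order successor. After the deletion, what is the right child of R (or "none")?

D: root
E: right child of D (depth 1)
K: right child of E (depth 2)
M: right child of K (depth 3)
B: left child of D (depth 1)
H: left child of K (depth 3)
C: right child of B (depth 2)
R: right child of M (depth 4)
I: right child of H (depth 4)
P: left child of R (depth 5)
S: right child of R (depth 5)
A: left child of B (depth 2)
X: right child of S (depth 6)
W: left child of X (depth 7)
Q: right child of P (depth 6)
Y: right child of X (depth 7)

Delete X (two children — replace with in-order successor).
After deletion, R's right child: S.

S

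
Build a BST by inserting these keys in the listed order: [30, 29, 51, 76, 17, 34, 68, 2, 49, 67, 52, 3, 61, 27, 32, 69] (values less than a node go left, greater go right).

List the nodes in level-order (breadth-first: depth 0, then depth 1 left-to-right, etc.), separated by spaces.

30: root
29: left child of 30 (depth 1)
51: right child of 30 (depth 1)
76: right child of 51 (depth 2)
17: left child of 29 (depth 2)
34: left child of 51 (depth 2)
68: left child of 76 (depth 3)
2: left child of 17 (depth 3)
49: right child of 34 (depth 3)
67: left child of 68 (depth 4)
52: left child of 67 (depth 5)
3: right child of 2 (depth 4)
61: right child of 52 (depth 6)
27: right child of 17 (depth 3)
32: left child of 34 (depth 3)
69: right child of 68 (depth 4)

30 29 51 17 34 76 2 27 32 49 68 3 67 69 52 61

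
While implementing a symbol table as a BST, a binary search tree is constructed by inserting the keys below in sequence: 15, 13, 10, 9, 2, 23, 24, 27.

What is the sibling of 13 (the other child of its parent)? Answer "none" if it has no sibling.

Insert 15: tree is empty, so 15 becomes the root.
Insert 13: 13 < 15 → go left. Place as left child of 15.
Insert 10: 10 < 15 → go left; 10 < 13 → go left. Place as left child of 13.
Insert 9: 9 < 15 → go left; 9 < 13 → go left; 9 < 10 → go left. Place as left child of 10.
Insert 2: 2 < 15 → go left; 2 < 13 → go left; 2 < 10 → go left; 2 < 9 → go left. Place as left child of 9.
Insert 23: 23 > 15 → go right. Place as right child of 15.
Insert 24: 24 > 15 → go right; 24 > 23 → go right. Place as right child of 23.
Insert 27: 27 > 15 → go right; 27 > 23 → go right; 27 > 24 → go right. Place as right child of 24.

13's parent is 15; the other child of 15 is 23.

23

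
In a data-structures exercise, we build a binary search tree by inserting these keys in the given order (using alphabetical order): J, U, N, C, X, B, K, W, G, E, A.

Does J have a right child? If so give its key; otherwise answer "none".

U

J: root
U: right child of J (depth 1)
N: left child of U (depth 2)
C: left child of J (depth 1)
X: right child of U (depth 2)
B: left child of C (depth 2)
K: left child of N (depth 3)
W: left child of X (depth 3)
G: right child of C (depth 2)
E: left child of G (depth 3)
A: left child of B (depth 3)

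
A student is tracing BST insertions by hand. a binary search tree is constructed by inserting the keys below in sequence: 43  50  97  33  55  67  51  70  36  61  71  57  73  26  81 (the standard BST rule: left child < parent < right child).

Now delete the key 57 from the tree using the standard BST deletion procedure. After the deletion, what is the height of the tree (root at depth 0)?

8

43: root
50: right child of 43 (depth 1)
97: right child of 50 (depth 2)
33: left child of 43 (depth 1)
55: left child of 97 (depth 3)
67: right child of 55 (depth 4)
51: left child of 55 (depth 4)
70: right child of 67 (depth 5)
36: right child of 33 (depth 2)
61: left child of 67 (depth 5)
71: right child of 70 (depth 6)
57: left child of 61 (depth 6)
73: right child of 71 (depth 7)
26: left child of 33 (depth 2)
81: right child of 73 (depth 8)

Delete 57 (at most one child — splice it out).
After deletion, deepest node is 81 at depth 8.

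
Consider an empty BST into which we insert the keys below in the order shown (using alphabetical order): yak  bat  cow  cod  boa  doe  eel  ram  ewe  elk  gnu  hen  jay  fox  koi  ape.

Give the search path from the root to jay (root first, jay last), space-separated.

yak: root
bat: left child of yak (depth 1)
cow: right child of bat (depth 2)
cod: left child of cow (depth 3)
boa: left child of cod (depth 4)
doe: right child of cow (depth 3)
eel: right child of doe (depth 4)
ram: right child of eel (depth 5)
ewe: left child of ram (depth 6)
elk: left child of ewe (depth 7)
gnu: right child of ewe (depth 7)
hen: right child of gnu (depth 8)
jay: right child of hen (depth 9)
fox: left child of gnu (depth 8)
koi: right child of jay (depth 10)
ape: left child of bat (depth 2)

yak bat cow doe eel ram ewe gnu hen jay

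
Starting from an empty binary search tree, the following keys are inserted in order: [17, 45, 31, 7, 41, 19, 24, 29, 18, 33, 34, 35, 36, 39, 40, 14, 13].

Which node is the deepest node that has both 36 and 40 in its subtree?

36

17: root
45: right child of 17 (depth 1)
31: left child of 45 (depth 2)
7: left child of 17 (depth 1)
41: right child of 31 (depth 3)
19: left child of 31 (depth 3)
24: right child of 19 (depth 4)
29: right child of 24 (depth 5)
18: left child of 19 (depth 4)
33: left child of 41 (depth 4)
34: right child of 33 (depth 5)
35: right child of 34 (depth 6)
36: right child of 35 (depth 7)
39: right child of 36 (depth 8)
40: right child of 39 (depth 9)
14: right child of 7 (depth 2)
13: left child of 14 (depth 3)

Path to 36: 17 → 45 → 31 → 41 → 33 → 34 → 35 → 36
Path to 40: 17 → 45 → 31 → 41 → 33 → 34 → 35 → 36 → 39 → 40
36 lies on both paths and is an ancestor of the other node.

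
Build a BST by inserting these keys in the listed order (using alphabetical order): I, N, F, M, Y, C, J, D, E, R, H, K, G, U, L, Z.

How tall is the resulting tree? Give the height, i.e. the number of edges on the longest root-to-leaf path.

5

Resulting structure (node: left, right):
  I: L=F, R=N
  N: L=M, R=Y
  F: L=C, R=H
  M: L=J, R=–
  Y: L=R, R=Z
  C: L=–, R=D
  J: L=–, R=K
  D: L=–, R=E
  E: L=–, R=–
  R: L=–, R=U
  H: L=G, R=–
  K: L=–, R=L
  G: L=–, R=–
  U: L=–, R=–
  L: L=–, R=–
  Z: L=–, R=–

The deepest node is L at depth 5.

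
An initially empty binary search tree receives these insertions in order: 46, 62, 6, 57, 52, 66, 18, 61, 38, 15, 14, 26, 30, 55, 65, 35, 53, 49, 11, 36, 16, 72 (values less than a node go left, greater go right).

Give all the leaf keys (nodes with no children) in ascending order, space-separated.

46: root
62: right child of 46 (depth 1)
6: left child of 46 (depth 1)
57: left child of 62 (depth 2)
52: left child of 57 (depth 3)
66: right child of 62 (depth 2)
18: right child of 6 (depth 2)
61: right child of 57 (depth 3)
38: right child of 18 (depth 3)
15: left child of 18 (depth 3)
14: left child of 15 (depth 4)
26: left child of 38 (depth 4)
30: right child of 26 (depth 5)
55: right child of 52 (depth 4)
65: left child of 66 (depth 3)
35: right child of 30 (depth 6)
53: left child of 55 (depth 5)
49: left child of 52 (depth 4)
11: left child of 14 (depth 5)
36: right child of 35 (depth 7)
16: right child of 15 (depth 4)
72: right child of 66 (depth 3)

11 16 36 49 53 61 65 72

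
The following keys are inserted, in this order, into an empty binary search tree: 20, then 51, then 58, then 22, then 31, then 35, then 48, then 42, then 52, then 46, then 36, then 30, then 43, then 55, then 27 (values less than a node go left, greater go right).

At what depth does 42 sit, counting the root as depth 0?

Resulting structure (node: left, right):
  20: L=–, R=51
  51: L=22, R=58
  58: L=52, R=–
  22: L=–, R=31
  31: L=30, R=35
  35: L=–, R=48
  48: L=42, R=–
  42: L=36, R=46
  52: L=–, R=55
  46: L=43, R=–
  36: L=–, R=–
  30: L=27, R=–
  43: L=–, R=–
  55: L=–, R=–
  27: L=–, R=–

Path to 42: 20 → 51 → 22 → 31 → 35 → 48 → 42, which is 6 edges.

6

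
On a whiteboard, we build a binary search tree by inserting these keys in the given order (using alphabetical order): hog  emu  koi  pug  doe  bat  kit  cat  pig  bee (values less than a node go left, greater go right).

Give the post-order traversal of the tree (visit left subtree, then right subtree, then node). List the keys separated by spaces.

bee cat bat doe emu kit pig pug koi hog

hog: root
emu: left child of hog (depth 1)
koi: right child of hog (depth 1)
pug: right child of koi (depth 2)
doe: left child of emu (depth 2)
bat: left child of doe (depth 3)
kit: left child of koi (depth 2)
cat: right child of bat (depth 4)
pig: left child of pug (depth 3)
bee: left child of cat (depth 5)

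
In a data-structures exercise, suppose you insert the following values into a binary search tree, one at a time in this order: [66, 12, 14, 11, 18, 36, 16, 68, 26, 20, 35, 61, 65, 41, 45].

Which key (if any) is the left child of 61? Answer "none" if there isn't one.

66: root
12: left child of 66 (depth 1)
14: right child of 12 (depth 2)
11: left child of 12 (depth 2)
18: right child of 14 (depth 3)
36: right child of 18 (depth 4)
16: left child of 18 (depth 4)
68: right child of 66 (depth 1)
26: left child of 36 (depth 5)
20: left child of 26 (depth 6)
35: right child of 26 (depth 6)
61: right child of 36 (depth 5)
65: right child of 61 (depth 6)
41: left child of 61 (depth 6)
45: right child of 41 (depth 7)

41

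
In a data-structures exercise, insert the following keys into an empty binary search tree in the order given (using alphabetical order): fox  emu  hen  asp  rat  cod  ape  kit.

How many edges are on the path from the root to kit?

Insert fox: tree is empty, so fox becomes the root.
Insert emu: emu < fox → go left. Place as left child of fox.
Insert hen: hen > fox → go right. Place as right child of fox.
Insert asp: asp < fox → go left; asp < emu → go left. Place as left child of emu.
Insert rat: rat > fox → go right; rat > hen → go right. Place as right child of hen.
Insert cod: cod < fox → go left; cod < emu → go left; cod > asp → go right. Place as right child of asp.
Insert ape: ape < fox → go left; ape < emu → go left; ape < asp → go left. Place as left child of asp.
Insert kit: kit > fox → go right; kit > hen → go right; kit < rat → go left. Place as left child of rat.

Path to kit: fox → hen → rat → kit, which is 3 edges.

3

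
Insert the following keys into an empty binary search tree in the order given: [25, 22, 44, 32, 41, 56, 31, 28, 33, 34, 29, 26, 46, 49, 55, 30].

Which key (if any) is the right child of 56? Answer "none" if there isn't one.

Insert 25: tree is empty, so 25 becomes the root.
Insert 22: 22 < 25 → go left. Place as left child of 25.
Insert 44: 44 > 25 → go right. Place as right child of 25.
Insert 32: 32 > 25 → go right; 32 < 44 → go left. Place as left child of 44.
Insert 41: 41 > 25 → go right; 41 < 44 → go left; 41 > 32 → go right. Place as right child of 32.
Insert 56: 56 > 25 → go right; 56 > 44 → go right. Place as right child of 44.
Insert 31: 31 > 25 → go right; 31 < 44 → go left; 31 < 32 → go left. Place as left child of 32.
Insert 28: 28 > 25 → go right; 28 < 44 → go left; 28 < 32 → go left; 28 < 31 → go left. Place as left child of 31.
Insert 33: 33 > 25 → go right; 33 < 44 → go left; 33 > 32 → go right; 33 < 41 → go left. Place as left child of 41.
Insert 34: 34 > 25 → go right; 34 < 44 → go left; 34 > 32 → go right; 34 < 41 → go left; 34 > 33 → go right. Place as right child of 33.
Insert 29: 29 > 25 → go right; 29 < 44 → go left; 29 < 32 → go left; 29 < 31 → go left; 29 > 28 → go right. Place as right child of 28.
Insert 26: 26 > 25 → go right; 26 < 44 → go left; 26 < 32 → go left; 26 < 31 → go left; 26 < 28 → go left. Place as left child of 28.
Insert 46: 46 > 25 → go right; 46 > 44 → go right; 46 < 56 → go left. Place as left child of 56.
Insert 49: 49 > 25 → go right; 49 > 44 → go right; 49 < 56 → go left; 49 > 46 → go right. Place as right child of 46.
Insert 55: 55 > 25 → go right; 55 > 44 → go right; 55 < 56 → go left; 55 > 46 → go right; 55 > 49 → go right. Place as right child of 49.
Insert 30: 30 > 25 → go right; 30 < 44 → go left; 30 < 32 → go left; 30 < 31 → go left; 30 > 28 → go right; 30 > 29 → go right. Place as right child of 29.

none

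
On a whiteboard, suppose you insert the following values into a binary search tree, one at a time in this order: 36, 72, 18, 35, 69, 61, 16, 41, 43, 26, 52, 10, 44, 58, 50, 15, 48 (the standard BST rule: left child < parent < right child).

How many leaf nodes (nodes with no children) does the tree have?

4

Insert 36: tree is empty, so 36 becomes the root.
Insert 72: 72 > 36 → go right. Place as right child of 36.
Insert 18: 18 < 36 → go left. Place as left child of 36.
Insert 35: 35 < 36 → go left; 35 > 18 → go right. Place as right child of 18.
Insert 69: 69 > 36 → go right; 69 < 72 → go left. Place as left child of 72.
Insert 61: 61 > 36 → go right; 61 < 72 → go left; 61 < 69 → go left. Place as left child of 69.
Insert 16: 16 < 36 → go left; 16 < 18 → go left. Place as left child of 18.
Insert 41: 41 > 36 → go right; 41 < 72 → go left; 41 < 69 → go left; 41 < 61 → go left. Place as left child of 61.
Insert 43: 43 > 36 → go right; 43 < 72 → go left; 43 < 69 → go left; 43 < 61 → go left; 43 > 41 → go right. Place as right child of 41.
Insert 26: 26 < 36 → go left; 26 > 18 → go right; 26 < 35 → go left. Place as left child of 35.
Insert 52: 52 > 36 → go right; 52 < 72 → go left; 52 < 69 → go left; 52 < 61 → go left; 52 > 41 → go right; 52 > 43 → go right. Place as right child of 43.
Insert 10: 10 < 36 → go left; 10 < 18 → go left; 10 < 16 → go left. Place as left child of 16.
Insert 44: 44 > 36 → go right; 44 < 72 → go left; 44 < 69 → go left; 44 < 61 → go left; 44 > 41 → go right; 44 > 43 → go right; 44 < 52 → go left. Place as left child of 52.
Insert 58: 58 > 36 → go right; 58 < 72 → go left; 58 < 69 → go left; 58 < 61 → go left; 58 > 41 → go right; 58 > 43 → go right; 58 > 52 → go right. Place as right child of 52.
Insert 50: 50 > 36 → go right; 50 < 72 → go left; 50 < 69 → go left; 50 < 61 → go left; 50 > 41 → go right; 50 > 43 → go right; 50 < 52 → go left; 50 > 44 → go right. Place as right child of 44.
Insert 15: 15 < 36 → go left; 15 < 18 → go left; 15 < 16 → go left; 15 > 10 → go right. Place as right child of 10.
Insert 48: 48 > 36 → go right; 48 < 72 → go left; 48 < 69 → go left; 48 < 61 → go left; 48 > 41 → go right; 48 > 43 → go right; 48 < 52 → go left; 48 > 44 → go right; 48 < 50 → go left. Place as left child of 50.

Leaves: 15, 26, 48, 58 — 4 in total.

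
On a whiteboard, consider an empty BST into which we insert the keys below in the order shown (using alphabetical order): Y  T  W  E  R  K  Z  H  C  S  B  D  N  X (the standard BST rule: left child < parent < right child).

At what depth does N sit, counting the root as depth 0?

Insert Y: tree is empty, so Y becomes the root.
Insert T: T < Y → go left. Place as left child of Y.
Insert W: W < Y → go left; W > T → go right. Place as right child of T.
Insert E: E < Y → go left; E < T → go left. Place as left child of T.
Insert R: R < Y → go left; R < T → go left; R > E → go right. Place as right child of E.
Insert K: K < Y → go left; K < T → go left; K > E → go right; K < R → go left. Place as left child of R.
Insert Z: Z > Y → go right. Place as right child of Y.
Insert H: H < Y → go left; H < T → go left; H > E → go right; H < R → go left; H < K → go left. Place as left child of K.
Insert C: C < Y → go left; C < T → go left; C < E → go left. Place as left child of E.
Insert S: S < Y → go left; S < T → go left; S > E → go right; S > R → go right. Place as right child of R.
Insert B: B < Y → go left; B < T → go left; B < E → go left; B < C → go left. Place as left child of C.
Insert D: D < Y → go left; D < T → go left; D < E → go left; D > C → go right. Place as right child of C.
Insert N: N < Y → go left; N < T → go left; N > E → go right; N < R → go left; N > K → go right. Place as right child of K.
Insert X: X < Y → go left; X > T → go right; X > W → go right. Place as right child of W.

Path to N: Y → T → E → R → K → N, which is 5 edges.

5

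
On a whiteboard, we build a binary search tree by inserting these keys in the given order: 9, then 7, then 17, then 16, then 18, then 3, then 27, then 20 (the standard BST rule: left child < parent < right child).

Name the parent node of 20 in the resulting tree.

9: root
7: left child of 9 (depth 1)
17: right child of 9 (depth 1)
16: left child of 17 (depth 2)
18: right child of 17 (depth 2)
3: left child of 7 (depth 2)
27: right child of 18 (depth 3)
20: left child of 27 (depth 4)

27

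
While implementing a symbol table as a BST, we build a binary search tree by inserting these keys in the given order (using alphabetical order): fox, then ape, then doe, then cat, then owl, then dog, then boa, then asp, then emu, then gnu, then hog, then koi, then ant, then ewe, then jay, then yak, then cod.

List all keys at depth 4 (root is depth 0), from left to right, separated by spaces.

boa cod emu koi

Resulting structure (node: left, right):
  fox: L=ape, R=owl
  ape: L=ant, R=doe
  doe: L=cat, R=dog
  cat: L=boa, R=cod
  owl: L=gnu, R=yak
  dog: L=–, R=emu
  boa: L=asp, R=–
  asp: L=–, R=–
  emu: L=–, R=ewe
  gnu: L=–, R=hog
  hog: L=–, R=koi
  koi: L=jay, R=–
  ant: L=–, R=–
  ewe: L=–, R=–
  jay: L=–, R=–
  yak: L=–, R=–
  cod: L=–, R=–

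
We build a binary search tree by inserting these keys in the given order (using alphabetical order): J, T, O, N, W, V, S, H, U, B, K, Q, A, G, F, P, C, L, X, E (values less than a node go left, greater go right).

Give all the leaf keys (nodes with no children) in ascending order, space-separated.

Resulting structure (node: left, right):
  J: L=H, R=T
  T: L=O, R=W
  O: L=N, R=S
  N: L=K, R=–
  W: L=V, R=X
  V: L=U, R=–
  S: L=Q, R=–
  H: L=B, R=–
  U: L=–, R=–
  B: L=A, R=G
  K: L=–, R=L
  Q: L=P, R=–
  A: L=–, R=–
  G: L=F, R=–
  F: L=C, R=–
  P: L=–, R=–
  C: L=–, R=E
  L: L=–, R=–
  X: L=–, R=–
  E: L=–, R=–

A E L P U X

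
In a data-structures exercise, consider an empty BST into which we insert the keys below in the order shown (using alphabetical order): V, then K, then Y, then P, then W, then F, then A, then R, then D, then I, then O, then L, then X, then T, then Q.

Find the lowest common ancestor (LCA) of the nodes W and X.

W

V: root
K: left child of V (depth 1)
Y: right child of V (depth 1)
P: right child of K (depth 2)
W: left child of Y (depth 2)
F: left child of K (depth 2)
A: left child of F (depth 3)
R: right child of P (depth 3)
D: right child of A (depth 4)
I: right child of F (depth 3)
O: left child of P (depth 3)
L: left child of O (depth 4)
X: right child of W (depth 3)
T: right child of R (depth 4)
Q: left child of R (depth 4)

Path to W: V → Y → W
Path to X: V → Y → W → X
W lies on both paths and is an ancestor of the other node.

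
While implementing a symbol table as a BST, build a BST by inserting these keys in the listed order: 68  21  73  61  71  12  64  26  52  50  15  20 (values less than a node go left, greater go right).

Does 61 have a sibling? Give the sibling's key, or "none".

Insert 68: tree is empty, so 68 becomes the root.
Insert 21: 21 < 68 → go left. Place as left child of 68.
Insert 73: 73 > 68 → go right. Place as right child of 68.
Insert 61: 61 < 68 → go left; 61 > 21 → go right. Place as right child of 21.
Insert 71: 71 > 68 → go right; 71 < 73 → go left. Place as left child of 73.
Insert 12: 12 < 68 → go left; 12 < 21 → go left. Place as left child of 21.
Insert 64: 64 < 68 → go left; 64 > 21 → go right; 64 > 61 → go right. Place as right child of 61.
Insert 26: 26 < 68 → go left; 26 > 21 → go right; 26 < 61 → go left. Place as left child of 61.
Insert 52: 52 < 68 → go left; 52 > 21 → go right; 52 < 61 → go left; 52 > 26 → go right. Place as right child of 26.
Insert 50: 50 < 68 → go left; 50 > 21 → go right; 50 < 61 → go left; 50 > 26 → go right; 50 < 52 → go left. Place as left child of 52.
Insert 15: 15 < 68 → go left; 15 < 21 → go left; 15 > 12 → go right. Place as right child of 12.
Insert 20: 20 < 68 → go left; 20 < 21 → go left; 20 > 12 → go right; 20 > 15 → go right. Place as right child of 15.

61's parent is 21; the other child of 21 is 12.

12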